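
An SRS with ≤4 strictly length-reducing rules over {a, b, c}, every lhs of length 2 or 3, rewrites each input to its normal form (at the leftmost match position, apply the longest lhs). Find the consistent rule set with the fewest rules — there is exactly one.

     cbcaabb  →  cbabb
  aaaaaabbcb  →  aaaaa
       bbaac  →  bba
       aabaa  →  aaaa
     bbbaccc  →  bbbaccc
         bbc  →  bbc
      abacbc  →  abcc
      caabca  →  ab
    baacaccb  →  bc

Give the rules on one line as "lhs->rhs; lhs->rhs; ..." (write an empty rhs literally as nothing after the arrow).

  | cbcaabb => cbabb
  | aaaaaabbcb => aaaaaabcb => aaaaaacb => aaaaab => aaaaa
  | bbaac => bba
  | aabaa => aaaa

aab->aa; aac->a; acb->c; ca->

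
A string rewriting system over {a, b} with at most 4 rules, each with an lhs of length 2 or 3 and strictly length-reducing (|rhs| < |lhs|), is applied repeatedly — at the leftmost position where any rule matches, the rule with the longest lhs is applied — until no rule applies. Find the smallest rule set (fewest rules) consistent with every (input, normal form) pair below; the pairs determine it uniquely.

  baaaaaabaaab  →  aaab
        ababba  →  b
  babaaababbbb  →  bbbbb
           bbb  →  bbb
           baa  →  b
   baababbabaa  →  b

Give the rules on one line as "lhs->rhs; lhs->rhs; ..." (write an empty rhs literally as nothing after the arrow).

  | baaaaaabaaab => baaaaabaaab => baaaabaaab => baaabaaab => baabaaab => babaaab => bbaaab => aaab
  | ababba => babba => bbba => ba => b
  | babaaababbbb => bbaaababbbb => aaababbbb => aababbbb => ababbbb => babbbb => bbbbb
  | bbb

aba->ba; ba->b; bba->a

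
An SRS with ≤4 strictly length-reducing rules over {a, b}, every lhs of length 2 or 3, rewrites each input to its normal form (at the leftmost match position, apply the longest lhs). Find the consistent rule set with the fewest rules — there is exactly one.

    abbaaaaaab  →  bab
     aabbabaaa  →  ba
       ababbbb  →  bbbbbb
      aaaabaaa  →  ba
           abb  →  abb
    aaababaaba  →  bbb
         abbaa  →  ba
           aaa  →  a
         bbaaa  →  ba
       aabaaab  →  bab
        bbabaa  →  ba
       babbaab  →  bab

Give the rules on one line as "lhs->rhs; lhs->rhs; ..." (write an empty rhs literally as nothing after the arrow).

  | abbaaaaaab => abaaaaaab => bbaaaaab => baaaaab => baaaab => baaab => baab => bab
  | aabbabaaa => abbabaaa => ababaaa => bbbaaa => bbaaa => baaa => baa => ba
  | ababbbb => bbbbbb
  | aaaabaaa => aaabaaa => aabaaa => abaaa => bbaa => baa => ba

aa->a; aba->bb; bba->ba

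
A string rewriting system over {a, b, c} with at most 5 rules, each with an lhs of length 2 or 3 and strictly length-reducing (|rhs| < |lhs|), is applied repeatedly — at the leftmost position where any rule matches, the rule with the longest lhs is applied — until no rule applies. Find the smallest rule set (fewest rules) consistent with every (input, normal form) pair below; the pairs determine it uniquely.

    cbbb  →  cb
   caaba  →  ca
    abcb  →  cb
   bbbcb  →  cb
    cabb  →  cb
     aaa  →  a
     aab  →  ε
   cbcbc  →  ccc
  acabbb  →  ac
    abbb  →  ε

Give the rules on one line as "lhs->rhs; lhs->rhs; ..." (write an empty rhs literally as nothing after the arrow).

aa->a; ab->; bb->; bc->c

  | cbbb => cb
  | caaba => caba => ca
  | abcb => cb
  | bbbcb => bcb => cb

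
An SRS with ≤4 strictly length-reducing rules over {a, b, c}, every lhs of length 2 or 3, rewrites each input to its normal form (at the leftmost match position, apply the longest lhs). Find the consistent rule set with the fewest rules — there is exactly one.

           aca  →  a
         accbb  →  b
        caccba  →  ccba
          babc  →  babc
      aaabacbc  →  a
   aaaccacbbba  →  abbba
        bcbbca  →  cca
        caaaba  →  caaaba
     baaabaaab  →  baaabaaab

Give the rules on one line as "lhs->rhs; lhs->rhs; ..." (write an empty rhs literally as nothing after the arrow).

ac->; bbc->cc; cbb->b

  | aca => a
  | accbb => cbb => b
  | caccba => ccba
  | babc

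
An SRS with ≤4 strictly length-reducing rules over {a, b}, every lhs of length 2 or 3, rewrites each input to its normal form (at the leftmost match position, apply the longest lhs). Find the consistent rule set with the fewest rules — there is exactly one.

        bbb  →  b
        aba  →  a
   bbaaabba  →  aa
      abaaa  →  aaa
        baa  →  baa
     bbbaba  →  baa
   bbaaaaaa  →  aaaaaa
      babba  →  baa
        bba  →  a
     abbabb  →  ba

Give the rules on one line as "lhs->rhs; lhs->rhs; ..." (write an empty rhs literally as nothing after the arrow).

ab->; bab->ba; bb->

  | bbb => b
  | aba => a
  | bbaaabba => aaabba => aaba => aa
  | abaaa => aaa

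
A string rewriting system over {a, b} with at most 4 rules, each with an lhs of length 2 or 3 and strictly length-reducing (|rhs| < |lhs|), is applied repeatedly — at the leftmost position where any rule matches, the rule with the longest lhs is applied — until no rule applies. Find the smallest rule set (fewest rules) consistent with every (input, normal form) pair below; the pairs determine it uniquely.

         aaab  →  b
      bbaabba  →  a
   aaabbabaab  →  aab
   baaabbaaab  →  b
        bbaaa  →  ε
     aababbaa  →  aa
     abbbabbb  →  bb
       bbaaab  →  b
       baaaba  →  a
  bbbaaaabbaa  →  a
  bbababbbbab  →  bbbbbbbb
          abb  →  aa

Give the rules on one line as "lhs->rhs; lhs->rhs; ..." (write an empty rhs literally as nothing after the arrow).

aaa->; abb->aa; ba->a; bab->bb

  | aaab => b
  | bbaabba => baabba => aabba => aaaa => a
  | aaabbabaab => bbabaab => bbbaab => bbaab => baab => aab
  | baaabbaaab => aaabbaaab => bbaaab => baaab => aaab => b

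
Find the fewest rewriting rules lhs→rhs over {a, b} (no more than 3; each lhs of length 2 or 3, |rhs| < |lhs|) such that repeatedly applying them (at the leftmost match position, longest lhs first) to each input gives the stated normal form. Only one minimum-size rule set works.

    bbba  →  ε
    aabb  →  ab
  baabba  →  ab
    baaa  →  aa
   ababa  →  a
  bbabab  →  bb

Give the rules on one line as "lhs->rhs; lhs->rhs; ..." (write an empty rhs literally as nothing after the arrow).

  | bbba => ba => ε
  | aabb => ab
  | baabba => abba => ab
  | baaa => aa

aab->a; ba->; bbb->b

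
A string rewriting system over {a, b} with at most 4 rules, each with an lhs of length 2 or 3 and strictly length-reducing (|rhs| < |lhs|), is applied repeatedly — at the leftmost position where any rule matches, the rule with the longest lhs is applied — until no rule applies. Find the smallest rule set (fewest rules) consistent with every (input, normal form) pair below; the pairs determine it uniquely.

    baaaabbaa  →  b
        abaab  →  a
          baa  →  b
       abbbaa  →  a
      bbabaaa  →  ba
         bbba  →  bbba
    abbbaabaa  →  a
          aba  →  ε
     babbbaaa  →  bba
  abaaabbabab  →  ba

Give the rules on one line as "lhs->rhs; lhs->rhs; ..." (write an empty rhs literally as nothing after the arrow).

  | baaaabbaa => baabbaa => bbabaa => baa => b
  | abaab => aaab => ab => a
  | baa => b
  | abbbaa => abbaa => abaa => aaa => a

aa->; aab->ba; ab->a; bab->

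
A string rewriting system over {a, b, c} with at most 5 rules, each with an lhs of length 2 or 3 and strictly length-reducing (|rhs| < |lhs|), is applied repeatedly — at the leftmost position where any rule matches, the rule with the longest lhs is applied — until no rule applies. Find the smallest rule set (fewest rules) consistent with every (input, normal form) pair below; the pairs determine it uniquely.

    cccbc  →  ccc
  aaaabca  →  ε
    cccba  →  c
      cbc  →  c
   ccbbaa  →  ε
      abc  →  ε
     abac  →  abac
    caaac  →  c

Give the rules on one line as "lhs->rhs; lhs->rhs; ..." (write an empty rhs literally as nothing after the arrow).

  | cccbc => ccc
  | aaaabca => aabca => bca => aa => ε
  | cccba => cca => c
  | cbc => c

aa->; bc->a; ca->; cb->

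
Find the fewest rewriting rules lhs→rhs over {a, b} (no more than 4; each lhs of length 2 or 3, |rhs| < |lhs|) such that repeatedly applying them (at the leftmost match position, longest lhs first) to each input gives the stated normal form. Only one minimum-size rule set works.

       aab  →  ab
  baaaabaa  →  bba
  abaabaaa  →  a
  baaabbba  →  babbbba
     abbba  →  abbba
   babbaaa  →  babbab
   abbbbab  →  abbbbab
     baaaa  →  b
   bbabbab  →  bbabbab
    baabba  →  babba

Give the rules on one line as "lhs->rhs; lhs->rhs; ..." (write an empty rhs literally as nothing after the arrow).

  | aab => ab
  | baaaabaa => bababaa => bbaa => bba
  | abaabaaa => abaaa => aa => a
  | baaabbba => babbbba

aa->a; aaa->ab; aba->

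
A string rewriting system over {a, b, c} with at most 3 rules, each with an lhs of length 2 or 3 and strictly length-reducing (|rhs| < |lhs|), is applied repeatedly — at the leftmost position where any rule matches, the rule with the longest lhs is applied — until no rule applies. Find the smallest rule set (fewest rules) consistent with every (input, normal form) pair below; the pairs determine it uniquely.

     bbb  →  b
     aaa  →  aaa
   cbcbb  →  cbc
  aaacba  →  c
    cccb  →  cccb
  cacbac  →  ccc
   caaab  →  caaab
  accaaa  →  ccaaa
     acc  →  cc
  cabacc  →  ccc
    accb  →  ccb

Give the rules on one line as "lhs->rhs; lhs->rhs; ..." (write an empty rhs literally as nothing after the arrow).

ac->c; ba->; bb->

  | bbb => b
  | aaa
  | cbcbb => cbc
  | aaacba => aacba => acba => cba => c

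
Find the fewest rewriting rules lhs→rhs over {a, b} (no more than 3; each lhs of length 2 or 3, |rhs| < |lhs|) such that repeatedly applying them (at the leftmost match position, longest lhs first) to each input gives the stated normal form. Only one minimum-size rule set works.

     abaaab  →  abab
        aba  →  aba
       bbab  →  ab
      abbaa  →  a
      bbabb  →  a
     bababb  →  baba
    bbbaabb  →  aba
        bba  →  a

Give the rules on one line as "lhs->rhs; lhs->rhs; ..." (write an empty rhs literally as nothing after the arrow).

  | abaaab => abaab => abab
  | aba
  | bbab => aab => ab
  | abbaa => aaaa => aaa => aa => a

aa->a; bb->a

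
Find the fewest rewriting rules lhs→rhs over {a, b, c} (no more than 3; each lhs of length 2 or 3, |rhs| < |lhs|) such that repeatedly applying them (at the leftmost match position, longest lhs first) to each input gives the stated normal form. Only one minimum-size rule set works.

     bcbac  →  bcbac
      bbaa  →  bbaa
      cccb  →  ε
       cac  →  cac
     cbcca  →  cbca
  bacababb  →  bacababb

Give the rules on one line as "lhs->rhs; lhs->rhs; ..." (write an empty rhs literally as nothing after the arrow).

cc->c; ccb->

  | bcbac
  | bbaa
  | cccb => ccb => ε
  | cac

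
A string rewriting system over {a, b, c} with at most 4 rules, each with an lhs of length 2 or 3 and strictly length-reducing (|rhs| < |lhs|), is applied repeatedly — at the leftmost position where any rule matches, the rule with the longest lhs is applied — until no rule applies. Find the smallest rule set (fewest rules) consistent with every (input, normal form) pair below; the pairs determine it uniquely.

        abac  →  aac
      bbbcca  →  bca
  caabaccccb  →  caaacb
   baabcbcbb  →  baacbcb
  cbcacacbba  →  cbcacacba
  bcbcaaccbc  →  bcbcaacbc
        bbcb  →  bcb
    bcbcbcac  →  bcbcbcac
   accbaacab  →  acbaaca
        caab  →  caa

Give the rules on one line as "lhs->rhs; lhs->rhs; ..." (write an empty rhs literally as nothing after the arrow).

ab->a; bb->b; cc->c

  | abac => aac
  | bbbcca => bbcca => bcca => bca
  | caabaccccb => caaaccccb => caaacccb => caaaccb => caaacb
  | baabcbcbb => baacbcbb => baacbcb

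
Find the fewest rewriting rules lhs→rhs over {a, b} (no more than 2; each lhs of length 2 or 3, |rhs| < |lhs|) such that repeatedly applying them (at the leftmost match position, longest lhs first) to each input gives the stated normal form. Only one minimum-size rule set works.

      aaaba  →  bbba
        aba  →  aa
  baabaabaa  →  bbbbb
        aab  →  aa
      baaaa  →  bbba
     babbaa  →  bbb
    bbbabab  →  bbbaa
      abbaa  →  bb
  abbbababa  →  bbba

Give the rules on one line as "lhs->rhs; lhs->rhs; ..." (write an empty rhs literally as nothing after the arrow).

aaa->bb; ab->a

  | aaaba => bbba
  | aba => aa
  | baabaabaa => baaaabaa => bbbabaa => bbbaaa => bbbbb
  | aab => aa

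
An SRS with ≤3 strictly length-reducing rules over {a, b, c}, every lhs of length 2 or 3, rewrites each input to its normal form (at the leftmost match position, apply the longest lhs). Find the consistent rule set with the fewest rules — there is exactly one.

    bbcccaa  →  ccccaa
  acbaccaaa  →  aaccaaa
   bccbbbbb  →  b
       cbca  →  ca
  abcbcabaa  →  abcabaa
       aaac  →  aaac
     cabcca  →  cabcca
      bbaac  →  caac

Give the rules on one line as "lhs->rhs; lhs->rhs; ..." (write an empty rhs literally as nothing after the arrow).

  | bbcccaa => ccccaa
  | acbaccaaa => aaccaaa
  | bccbbbbb => bcbbbb => bbbb => cbb => b
  | cbca => ca

bb->c; cb->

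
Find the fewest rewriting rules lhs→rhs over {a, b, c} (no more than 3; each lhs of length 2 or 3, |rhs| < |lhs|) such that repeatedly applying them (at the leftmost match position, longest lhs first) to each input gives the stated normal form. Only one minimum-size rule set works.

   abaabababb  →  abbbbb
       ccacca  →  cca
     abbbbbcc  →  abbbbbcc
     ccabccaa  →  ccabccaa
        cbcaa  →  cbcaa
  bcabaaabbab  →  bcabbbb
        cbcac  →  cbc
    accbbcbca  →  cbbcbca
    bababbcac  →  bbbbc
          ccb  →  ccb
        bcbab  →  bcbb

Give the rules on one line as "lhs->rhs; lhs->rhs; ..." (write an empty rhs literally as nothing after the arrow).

ac->; ba->b; ccc->cc

  | abaabababb => ababababb => abbababb => abbbabb => abbbbb
  | ccacca => ccca => cca
  | abbbbbcc
  | ccabccaa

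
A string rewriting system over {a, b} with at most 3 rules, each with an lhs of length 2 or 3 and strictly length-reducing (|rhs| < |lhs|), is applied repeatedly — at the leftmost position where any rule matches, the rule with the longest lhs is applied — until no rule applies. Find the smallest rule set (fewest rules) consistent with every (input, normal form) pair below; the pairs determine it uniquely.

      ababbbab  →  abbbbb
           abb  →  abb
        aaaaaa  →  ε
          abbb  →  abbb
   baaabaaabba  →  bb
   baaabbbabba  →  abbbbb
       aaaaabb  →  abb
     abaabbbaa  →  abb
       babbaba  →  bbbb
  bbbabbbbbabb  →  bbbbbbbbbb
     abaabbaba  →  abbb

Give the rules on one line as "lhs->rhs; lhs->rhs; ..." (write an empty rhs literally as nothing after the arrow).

aa->; ba->b; baa->

  | ababbbab => abbbbab => abbbbb
  | abb
  | aaaaaa => aaaa => aa => ε
  | abbb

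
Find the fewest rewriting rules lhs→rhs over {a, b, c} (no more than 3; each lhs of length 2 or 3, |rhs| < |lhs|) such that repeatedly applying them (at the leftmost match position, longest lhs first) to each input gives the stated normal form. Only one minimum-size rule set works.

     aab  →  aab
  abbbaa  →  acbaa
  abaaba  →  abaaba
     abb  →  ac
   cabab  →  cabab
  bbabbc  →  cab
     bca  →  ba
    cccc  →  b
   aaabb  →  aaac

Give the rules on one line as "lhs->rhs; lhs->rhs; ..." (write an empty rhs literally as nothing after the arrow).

  | aab
  | abbbaa => acbaa
  | abaaba
  | abb => ac

bb->c; bc->b; cc->b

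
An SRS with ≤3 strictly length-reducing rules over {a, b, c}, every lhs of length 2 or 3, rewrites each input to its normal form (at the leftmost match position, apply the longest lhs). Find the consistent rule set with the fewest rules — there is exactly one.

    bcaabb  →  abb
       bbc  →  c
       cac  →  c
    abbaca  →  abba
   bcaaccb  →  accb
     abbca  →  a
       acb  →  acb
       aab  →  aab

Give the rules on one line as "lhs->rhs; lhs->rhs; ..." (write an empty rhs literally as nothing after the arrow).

  | bcaabb => caabb => abb
  | bbc => bc => c
  | cac => c
  | abbaca => abba

bc->c; ca->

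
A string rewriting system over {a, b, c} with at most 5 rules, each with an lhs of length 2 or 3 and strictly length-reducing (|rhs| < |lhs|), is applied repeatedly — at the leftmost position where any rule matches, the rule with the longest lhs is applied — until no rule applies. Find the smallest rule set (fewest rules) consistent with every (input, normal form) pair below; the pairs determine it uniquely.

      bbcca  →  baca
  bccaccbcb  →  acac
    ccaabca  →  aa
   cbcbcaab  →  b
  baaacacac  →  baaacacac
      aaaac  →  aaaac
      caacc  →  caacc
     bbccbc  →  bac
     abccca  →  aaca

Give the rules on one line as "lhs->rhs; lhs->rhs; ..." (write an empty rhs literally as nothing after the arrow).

aab->bb; bc->a; cb->; cca->ca

  | bbcca => baca
  | bccaccbcb => acaccbcb => acaccb => acac
  | ccaabca => caabca => cbbca => bca => aa
  | cbcbcaab => cbcaab => caab => cbb => b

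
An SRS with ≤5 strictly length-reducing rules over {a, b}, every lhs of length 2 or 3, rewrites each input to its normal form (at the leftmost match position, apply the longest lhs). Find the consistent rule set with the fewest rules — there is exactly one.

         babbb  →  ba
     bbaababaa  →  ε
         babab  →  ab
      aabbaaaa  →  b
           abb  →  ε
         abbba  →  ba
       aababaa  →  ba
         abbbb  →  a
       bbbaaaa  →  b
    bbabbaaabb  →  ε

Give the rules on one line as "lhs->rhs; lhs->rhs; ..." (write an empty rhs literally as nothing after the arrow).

  | babbb => babb => bab => ba
  | bbaababaa => aaababaa => bababaa => baabaa => bbbaa => abaa => abb => ε
  | babab => baab => bbb => ab
  | aabbaaaa => bbbaaaa => abaaaa => abbaa => aa => b

aa->b; abb->; bab->ba; bb->a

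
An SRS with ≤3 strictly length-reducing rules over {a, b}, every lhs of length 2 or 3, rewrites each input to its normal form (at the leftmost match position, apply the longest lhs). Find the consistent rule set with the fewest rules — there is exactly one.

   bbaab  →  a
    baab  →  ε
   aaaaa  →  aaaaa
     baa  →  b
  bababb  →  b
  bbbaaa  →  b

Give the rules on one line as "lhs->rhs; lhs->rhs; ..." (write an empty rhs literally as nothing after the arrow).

  | bbaab => aab => a
  | baab => bab => bb => ε
  | aaaaa
  | baa => ba => b

ab->; ba->b; bb->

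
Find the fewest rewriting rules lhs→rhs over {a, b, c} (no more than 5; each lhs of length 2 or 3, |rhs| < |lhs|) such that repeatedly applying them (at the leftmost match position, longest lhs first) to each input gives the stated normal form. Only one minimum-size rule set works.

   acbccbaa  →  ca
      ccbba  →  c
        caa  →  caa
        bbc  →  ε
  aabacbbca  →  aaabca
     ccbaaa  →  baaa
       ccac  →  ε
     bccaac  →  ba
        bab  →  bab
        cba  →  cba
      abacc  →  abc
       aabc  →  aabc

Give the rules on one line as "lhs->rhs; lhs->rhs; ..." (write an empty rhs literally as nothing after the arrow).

ac->; bb->a; bba->c; cc->

  | acbccbaa => bccbaa => bbaa => ca
  | ccbba => bba => c
  | caa
  | bbc => ac => ε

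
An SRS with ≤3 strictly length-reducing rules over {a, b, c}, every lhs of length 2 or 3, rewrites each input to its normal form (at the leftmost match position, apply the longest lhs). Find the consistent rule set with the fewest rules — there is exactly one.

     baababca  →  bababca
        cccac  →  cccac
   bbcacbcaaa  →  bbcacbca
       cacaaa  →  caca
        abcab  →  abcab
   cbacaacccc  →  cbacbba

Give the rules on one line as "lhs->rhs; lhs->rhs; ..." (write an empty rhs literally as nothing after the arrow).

  | baababca => bababca
  | cccac
  | bbcacbcaaa => bbcacbcaa => bbcacbca
  | cacaaa => cacaa => caca

aa->a; acc->ba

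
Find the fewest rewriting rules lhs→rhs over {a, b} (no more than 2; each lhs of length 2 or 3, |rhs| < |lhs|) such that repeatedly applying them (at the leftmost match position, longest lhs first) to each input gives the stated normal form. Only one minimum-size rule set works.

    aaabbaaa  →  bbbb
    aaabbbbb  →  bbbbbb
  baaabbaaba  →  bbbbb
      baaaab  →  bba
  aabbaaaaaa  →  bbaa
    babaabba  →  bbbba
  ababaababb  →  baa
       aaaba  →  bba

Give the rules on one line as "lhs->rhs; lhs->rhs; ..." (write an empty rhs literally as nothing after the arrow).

aaa->b; ab->a

  | aaabbaaa => bbbaaa => bbbb
  | aaabbbbb => bbbbbb
  | baaabbaaba => bbbbaaba => bbbbaaa => bbbbb
  | baaaab => bbab => bba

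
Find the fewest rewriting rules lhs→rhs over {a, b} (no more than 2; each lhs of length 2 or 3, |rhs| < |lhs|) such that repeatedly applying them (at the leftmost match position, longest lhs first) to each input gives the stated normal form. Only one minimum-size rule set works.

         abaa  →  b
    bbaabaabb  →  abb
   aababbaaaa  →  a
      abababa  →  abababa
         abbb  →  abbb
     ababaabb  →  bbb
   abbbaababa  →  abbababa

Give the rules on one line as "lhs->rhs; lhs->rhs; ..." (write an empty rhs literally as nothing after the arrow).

  | abaa => aa => b
  | bbaabaabb => babaabb => baabb => abb
  | aababbaaaa => bbabbaaaa => bbabaaa => bbaaa => baa => a
  | abababa

aa->b; baa->a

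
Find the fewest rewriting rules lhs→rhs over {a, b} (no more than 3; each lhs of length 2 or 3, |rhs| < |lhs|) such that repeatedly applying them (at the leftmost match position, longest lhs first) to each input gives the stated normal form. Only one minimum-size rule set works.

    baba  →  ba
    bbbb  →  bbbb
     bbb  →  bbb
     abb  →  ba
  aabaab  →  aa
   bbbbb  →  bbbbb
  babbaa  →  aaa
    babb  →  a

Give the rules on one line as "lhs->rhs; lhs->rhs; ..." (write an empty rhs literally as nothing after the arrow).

  | baba => ba
  | bbbb
  | bbb
  | abb => ba

ab->; abb->ba; bba->a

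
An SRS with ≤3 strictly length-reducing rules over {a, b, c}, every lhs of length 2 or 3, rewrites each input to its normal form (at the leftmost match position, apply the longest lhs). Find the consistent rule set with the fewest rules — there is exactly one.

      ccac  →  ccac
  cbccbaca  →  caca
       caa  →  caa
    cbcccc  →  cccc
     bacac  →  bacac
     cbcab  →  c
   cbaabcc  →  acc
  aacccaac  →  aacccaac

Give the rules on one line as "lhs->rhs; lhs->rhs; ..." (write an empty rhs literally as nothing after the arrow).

ab->; cb->

  | ccac
  | cbccbaca => ccbaca => caca
  | caa
  | cbcccc => cccc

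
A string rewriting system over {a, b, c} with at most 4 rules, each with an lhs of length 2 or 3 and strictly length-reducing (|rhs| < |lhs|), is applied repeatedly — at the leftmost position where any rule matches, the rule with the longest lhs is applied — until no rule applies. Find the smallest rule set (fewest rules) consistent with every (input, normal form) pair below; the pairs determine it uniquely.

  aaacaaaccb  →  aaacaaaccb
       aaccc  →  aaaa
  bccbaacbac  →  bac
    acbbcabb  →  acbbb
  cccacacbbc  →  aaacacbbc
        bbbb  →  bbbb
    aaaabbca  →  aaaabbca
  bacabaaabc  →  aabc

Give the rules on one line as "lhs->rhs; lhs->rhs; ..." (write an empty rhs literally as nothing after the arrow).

  | aaacaaaccb
  | aaccc => aaaa
  | bccbaacbac => bcccbac => baabac => bac
  | acbbcabb => acbbb

baa->; cab->; ccc->aa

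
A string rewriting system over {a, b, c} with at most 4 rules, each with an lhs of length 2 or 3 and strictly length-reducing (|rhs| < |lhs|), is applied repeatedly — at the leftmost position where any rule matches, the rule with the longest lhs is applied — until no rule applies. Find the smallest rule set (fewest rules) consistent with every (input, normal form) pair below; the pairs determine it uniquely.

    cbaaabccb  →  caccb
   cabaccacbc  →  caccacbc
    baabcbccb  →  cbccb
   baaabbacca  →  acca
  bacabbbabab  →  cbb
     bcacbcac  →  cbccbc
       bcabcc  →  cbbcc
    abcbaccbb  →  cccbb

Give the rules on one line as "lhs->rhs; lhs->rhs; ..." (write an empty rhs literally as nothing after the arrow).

ab->; ba->; bca->cb

  | cbaaabccb => caabccb => caccb
  | cabaccacbc => caccacbc
  | baabcbccb => abcbccb => cbccb
  | baaabbacca => aabbacca => abacca => acca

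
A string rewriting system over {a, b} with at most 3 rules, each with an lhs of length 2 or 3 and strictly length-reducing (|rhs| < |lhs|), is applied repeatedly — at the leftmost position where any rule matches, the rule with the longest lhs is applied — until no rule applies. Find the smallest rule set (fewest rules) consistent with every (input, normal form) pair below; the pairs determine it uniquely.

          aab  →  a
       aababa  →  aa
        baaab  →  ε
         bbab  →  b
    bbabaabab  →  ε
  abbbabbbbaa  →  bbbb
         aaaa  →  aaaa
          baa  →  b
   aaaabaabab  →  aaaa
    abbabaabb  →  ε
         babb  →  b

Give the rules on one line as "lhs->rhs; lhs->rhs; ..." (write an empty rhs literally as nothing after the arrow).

ab->; ba->b; bab->

  | aab => a
  | aababa => aaba => aa
  | baaab => baab => bab => ε
  | bbab => b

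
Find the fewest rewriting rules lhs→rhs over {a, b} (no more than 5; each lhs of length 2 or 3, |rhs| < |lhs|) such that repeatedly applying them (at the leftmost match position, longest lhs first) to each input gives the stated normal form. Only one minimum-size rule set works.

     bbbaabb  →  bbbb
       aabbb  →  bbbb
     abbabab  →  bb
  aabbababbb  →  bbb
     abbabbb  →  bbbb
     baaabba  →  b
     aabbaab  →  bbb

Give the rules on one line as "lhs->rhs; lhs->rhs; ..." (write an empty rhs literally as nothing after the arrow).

  | bbbaabb => bbbb
  | aabbb => bbbb
  | abbabab => aabab => bbab => bb
  | aabbababbb => bbbababbb => bbbabbb => bbbab => bbb

aa->b; ab->; abb->a; baa->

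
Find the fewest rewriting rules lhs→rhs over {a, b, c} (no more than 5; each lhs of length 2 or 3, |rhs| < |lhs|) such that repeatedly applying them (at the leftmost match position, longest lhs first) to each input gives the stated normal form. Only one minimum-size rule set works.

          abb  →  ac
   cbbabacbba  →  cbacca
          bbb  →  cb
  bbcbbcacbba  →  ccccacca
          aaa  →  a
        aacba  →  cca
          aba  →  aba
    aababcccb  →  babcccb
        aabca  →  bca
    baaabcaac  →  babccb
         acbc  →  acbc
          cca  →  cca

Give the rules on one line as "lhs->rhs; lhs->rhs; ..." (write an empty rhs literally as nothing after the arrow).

aa->; aac->cb; bb->c; cab->b

  | abb => ac
  | cbbabacbba => ccabacbba => cbacbba => cbacca
  | bbb => cb
  | bbcbbcacbba => ccbbcacbba => ccccacbba => ccccacca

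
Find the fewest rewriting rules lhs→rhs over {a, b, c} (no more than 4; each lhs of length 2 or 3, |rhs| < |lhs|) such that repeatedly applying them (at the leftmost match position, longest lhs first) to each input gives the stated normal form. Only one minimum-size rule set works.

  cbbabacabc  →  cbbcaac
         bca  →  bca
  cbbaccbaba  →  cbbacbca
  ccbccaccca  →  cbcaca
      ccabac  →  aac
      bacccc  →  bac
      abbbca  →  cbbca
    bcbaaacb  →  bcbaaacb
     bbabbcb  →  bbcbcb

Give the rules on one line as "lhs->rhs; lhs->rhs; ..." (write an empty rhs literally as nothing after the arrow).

  | cbbabacabc => cbbcacabc => cbbcaac
  | bca
  | cbbaccbaba => cbbacbaba => cbbacbca
  | ccbccaccca => cbccaccca => cbcaccca => cbcacca => cbcaca

ab->c; cab->a; cc->c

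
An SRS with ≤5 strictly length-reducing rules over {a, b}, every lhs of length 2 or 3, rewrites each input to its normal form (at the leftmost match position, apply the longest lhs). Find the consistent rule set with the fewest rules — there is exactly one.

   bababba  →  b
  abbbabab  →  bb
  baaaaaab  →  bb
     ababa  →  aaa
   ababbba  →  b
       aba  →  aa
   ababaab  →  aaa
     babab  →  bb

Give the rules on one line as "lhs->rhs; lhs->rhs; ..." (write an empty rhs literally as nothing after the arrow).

ab->; aba->aa; ba->b; bba->ba

  | bababba => bbabba => babba => bbba => bba => ba => b
  | abbbabab => bbabab => babab => bbab => bab => bb
  | baaaaaab => baaaaab => baaaab => baaab => baab => bab => bb
  | ababa => aaba => aaa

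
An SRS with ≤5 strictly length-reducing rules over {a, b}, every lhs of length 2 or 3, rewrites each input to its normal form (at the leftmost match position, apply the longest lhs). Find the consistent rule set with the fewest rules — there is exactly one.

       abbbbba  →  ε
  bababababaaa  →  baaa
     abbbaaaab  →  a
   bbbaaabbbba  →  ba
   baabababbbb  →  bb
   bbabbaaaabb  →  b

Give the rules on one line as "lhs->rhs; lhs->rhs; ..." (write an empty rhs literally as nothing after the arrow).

  | abbbbba => abbba => aba => ε
  | bababababaaa => babababaaa => bababaaa => babaaa => baaa
  | abbbaaaab => abaaaab => aaab => a
  | bbbaaabbbba => baaabbbba => babbba => bbba => ba

aab->; aba->; bab->b; bbb->b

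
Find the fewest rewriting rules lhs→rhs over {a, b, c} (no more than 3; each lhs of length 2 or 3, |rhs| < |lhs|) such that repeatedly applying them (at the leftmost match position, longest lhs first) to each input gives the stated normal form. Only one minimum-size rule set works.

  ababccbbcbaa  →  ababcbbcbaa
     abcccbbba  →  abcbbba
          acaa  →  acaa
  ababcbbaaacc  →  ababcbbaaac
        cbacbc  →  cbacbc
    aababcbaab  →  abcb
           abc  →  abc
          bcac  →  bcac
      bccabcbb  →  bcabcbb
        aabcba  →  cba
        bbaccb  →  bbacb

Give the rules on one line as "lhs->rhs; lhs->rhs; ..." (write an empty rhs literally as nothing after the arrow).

  | ababccbbcbaa => ababcbbcbaa
  | abcccbbba => abccbbba => abcbbba
  | acaa
  | ababcbbaaacc => ababcbbaaac

aab->; cc->c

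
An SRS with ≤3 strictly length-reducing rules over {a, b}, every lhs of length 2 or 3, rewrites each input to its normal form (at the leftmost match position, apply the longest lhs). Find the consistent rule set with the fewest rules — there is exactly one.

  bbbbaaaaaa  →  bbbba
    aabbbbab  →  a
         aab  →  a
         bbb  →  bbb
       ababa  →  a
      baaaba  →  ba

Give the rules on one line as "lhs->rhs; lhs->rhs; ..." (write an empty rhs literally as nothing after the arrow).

aa->a; ab->a

  | bbbbaaaaaa => bbbbaaaaa => bbbbaaaa => bbbbaaa => bbbbaa => bbbba
  | aabbbbab => abbbbab => abbbab => abbab => abab => aab => ab => a
  | aab => ab => a
  | bbb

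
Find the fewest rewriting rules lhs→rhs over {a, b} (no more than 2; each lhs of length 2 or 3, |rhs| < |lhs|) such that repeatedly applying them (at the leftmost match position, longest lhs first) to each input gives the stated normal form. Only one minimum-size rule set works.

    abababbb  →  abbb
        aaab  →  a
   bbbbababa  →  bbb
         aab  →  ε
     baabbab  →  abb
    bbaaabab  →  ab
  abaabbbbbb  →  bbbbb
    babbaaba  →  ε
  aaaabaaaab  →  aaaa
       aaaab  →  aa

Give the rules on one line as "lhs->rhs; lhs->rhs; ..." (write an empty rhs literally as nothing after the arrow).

aab->; ba->

  | abababbb => ababbb => abbb
  | aaab => a
  | bbbbababa => bbbbaba => bbbba => bbb
  | aab => ε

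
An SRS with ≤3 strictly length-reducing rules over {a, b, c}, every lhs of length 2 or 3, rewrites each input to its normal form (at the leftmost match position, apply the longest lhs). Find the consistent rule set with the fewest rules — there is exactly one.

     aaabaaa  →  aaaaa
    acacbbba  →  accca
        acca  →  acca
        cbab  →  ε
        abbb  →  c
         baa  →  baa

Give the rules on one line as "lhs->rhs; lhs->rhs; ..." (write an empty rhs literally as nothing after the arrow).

ab->; abb->cc; cb->

  | aaabaaa => aaaaa
  | acacbbba => acabba => accca
  | acca
  | cbab => ab => ε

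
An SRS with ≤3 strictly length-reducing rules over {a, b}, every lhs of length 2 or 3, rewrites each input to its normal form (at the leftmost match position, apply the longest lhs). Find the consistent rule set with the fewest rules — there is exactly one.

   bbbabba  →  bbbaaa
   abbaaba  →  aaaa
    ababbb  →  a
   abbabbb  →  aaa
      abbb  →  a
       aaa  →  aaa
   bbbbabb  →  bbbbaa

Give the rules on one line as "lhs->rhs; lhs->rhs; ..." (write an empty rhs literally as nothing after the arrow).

ab->; abb->aa

  | bbbabba => bbbaaa
  | abbaaba => aaaaba => aaaa
  | ababbb => abbb => aab => a
  | abbabbb => aaabbb => aaaab => aaa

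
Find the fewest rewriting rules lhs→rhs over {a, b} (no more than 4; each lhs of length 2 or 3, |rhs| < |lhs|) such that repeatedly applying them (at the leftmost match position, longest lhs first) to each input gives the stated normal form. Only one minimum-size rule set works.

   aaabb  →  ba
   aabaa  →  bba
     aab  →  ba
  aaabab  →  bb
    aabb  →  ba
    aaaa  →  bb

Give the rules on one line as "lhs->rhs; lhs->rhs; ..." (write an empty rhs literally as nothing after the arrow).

  | aaabb => babb => bab => ba
  | aabaa => baaa => bba
  | aab => ba
  | aaabab => babab => bb

aa->b; aab->ba; ab->a; aba->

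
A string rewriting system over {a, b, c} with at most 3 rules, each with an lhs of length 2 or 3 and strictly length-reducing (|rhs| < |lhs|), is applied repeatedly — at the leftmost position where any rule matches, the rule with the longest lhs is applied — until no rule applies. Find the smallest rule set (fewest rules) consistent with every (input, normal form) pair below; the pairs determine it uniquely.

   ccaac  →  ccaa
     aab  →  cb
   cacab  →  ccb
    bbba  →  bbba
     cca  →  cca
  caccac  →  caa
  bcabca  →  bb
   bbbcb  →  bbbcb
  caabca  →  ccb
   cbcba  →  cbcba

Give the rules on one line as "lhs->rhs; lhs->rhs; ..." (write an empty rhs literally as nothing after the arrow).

aab->cb; ac->a; bca->b

  | ccaac => ccaa
  | aab => cb
  | cacab => caab => ccb
  | bbba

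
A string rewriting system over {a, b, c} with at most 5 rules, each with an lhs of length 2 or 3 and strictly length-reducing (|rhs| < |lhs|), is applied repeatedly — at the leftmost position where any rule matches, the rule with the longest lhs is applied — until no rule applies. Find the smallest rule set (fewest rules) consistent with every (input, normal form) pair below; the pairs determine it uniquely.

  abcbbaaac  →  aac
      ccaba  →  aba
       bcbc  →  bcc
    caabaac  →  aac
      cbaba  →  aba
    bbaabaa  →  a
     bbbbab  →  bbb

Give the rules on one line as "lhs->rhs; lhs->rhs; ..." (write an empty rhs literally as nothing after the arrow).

baa->; bba->; ca->a; cb->c

  | abcbbaaac => abcbaaac => abcaaac => abaaac => aac
  | ccaba => caba => aba
  | bcbc => bcc
  | caabaac => aabaac => aac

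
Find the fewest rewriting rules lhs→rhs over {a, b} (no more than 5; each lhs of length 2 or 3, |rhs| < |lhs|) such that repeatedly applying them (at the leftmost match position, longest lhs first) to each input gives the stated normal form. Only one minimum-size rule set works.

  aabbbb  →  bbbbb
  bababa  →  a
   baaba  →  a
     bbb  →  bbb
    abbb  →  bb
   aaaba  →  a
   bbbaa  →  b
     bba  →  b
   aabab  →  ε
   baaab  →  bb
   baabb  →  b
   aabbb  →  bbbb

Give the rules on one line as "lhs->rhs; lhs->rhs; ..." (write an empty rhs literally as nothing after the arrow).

  | aabbbb => bbbbb
  | bababa => ababa => aba => a
  | baaba => aba => a
  | bbb

aa->b; ab->; ba->; bab->ab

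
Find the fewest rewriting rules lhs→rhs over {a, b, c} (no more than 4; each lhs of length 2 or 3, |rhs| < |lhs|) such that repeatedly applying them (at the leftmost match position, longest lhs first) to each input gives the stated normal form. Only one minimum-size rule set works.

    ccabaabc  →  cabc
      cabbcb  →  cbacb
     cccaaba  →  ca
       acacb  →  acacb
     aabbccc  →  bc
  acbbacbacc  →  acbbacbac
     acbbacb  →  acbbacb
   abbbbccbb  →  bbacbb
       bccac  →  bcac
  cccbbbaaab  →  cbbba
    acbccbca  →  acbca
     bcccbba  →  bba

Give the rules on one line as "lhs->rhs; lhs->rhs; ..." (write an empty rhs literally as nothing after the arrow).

  | ccabaabc => cabaabc => cabc
  | cabbcb => cbacb
  | cccaaba => ccaaba => caaba => ca
  | acacb

aab->; abb->ba; bcb->b; cc->c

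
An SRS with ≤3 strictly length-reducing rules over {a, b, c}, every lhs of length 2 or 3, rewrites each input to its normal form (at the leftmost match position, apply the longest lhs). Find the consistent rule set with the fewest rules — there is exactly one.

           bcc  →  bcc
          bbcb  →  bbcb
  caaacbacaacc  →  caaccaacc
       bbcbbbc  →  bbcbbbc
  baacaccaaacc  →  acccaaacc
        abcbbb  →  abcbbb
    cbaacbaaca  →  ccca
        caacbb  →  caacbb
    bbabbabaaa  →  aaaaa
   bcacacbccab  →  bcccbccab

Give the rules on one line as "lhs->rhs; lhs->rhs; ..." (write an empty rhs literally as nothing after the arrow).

  | bcc
  | bbcb
  | caaacbacaacc => caaacacaacc => caaccaacc
  | bbcbbbc

aca->c; ba->a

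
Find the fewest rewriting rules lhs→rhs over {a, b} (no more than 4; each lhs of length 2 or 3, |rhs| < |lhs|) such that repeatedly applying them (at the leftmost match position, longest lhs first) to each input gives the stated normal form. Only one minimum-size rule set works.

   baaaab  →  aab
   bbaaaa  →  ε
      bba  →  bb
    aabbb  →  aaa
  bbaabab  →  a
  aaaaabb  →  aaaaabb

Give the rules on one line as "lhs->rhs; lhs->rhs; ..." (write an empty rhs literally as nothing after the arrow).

ba->b; baa->; bbb->a

  | baaaab => aab
  | bbaaaa => baa => ε
  | bba => bb
  | aabbb => aaa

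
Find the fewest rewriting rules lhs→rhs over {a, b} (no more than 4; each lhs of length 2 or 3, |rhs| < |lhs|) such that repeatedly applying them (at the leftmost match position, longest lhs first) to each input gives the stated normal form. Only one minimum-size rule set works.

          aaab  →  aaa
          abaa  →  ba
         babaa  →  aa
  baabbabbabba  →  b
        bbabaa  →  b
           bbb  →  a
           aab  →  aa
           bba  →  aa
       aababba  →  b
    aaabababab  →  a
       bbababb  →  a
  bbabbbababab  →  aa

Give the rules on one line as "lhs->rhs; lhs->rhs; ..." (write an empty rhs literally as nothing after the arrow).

ab->a; aba->b; bb->a

  | aaab => aaa
  | abaa => ba
  | babaa => bba => aa
  | baabbabbabba => baababbabba => babbbabba => babbabba => bababba => bbbba => abba => aba => b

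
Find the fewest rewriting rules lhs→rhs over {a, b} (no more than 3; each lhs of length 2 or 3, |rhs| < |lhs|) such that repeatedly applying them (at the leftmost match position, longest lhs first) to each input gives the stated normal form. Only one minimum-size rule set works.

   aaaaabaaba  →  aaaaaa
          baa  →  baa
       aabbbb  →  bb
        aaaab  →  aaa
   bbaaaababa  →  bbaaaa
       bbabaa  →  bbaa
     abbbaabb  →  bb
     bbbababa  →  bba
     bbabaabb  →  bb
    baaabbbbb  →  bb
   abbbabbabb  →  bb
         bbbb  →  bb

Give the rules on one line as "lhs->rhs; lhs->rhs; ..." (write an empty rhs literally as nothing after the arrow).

  | aaaaabaaba => aaaaaaba => aaaaaa
  | baa
  | aabbbb => abbb => bb
  | aaaab => aaa

ab->; bbb->bb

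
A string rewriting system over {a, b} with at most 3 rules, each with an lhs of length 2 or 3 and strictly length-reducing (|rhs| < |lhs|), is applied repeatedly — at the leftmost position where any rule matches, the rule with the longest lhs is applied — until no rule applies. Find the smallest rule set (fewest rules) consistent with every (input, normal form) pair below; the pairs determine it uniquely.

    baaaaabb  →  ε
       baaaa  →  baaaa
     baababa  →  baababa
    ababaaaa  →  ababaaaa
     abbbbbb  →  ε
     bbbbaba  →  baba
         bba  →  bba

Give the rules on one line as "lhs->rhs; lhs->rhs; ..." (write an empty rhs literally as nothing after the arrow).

  | baaaaabb => baaaabb => baaabb => baabb => babb => bbb => ε
  | baaaa
  | baababa
  | ababaaaa

abb->bb; bbb->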